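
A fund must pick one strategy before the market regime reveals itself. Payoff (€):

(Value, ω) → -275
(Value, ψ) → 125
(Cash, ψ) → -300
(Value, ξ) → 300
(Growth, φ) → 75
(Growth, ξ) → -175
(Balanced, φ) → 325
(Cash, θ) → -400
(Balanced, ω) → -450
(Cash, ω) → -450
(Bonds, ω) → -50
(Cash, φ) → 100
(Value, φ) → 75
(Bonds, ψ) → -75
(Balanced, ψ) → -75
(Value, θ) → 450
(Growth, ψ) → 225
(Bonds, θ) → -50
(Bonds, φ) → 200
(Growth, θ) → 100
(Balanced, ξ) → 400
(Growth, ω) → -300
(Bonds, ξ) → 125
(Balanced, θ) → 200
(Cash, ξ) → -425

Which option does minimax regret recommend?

Column bests: θ=450, φ=325, ψ=225, ω=-50, ξ=400.
Balanced regrets: 250, 0, 300, 400, 0 → max 400
Cash regrets: 850, 225, 525, 400, 825 → max 850
Value regrets: 0, 250, 100, 225, 100 → max 250
Growth regrets: 350, 250, 0, 250, 575 → max 575
Bonds regrets: 500, 125, 300, 0, 275 → max 500
Smallest max regret = 250 → Value.

Value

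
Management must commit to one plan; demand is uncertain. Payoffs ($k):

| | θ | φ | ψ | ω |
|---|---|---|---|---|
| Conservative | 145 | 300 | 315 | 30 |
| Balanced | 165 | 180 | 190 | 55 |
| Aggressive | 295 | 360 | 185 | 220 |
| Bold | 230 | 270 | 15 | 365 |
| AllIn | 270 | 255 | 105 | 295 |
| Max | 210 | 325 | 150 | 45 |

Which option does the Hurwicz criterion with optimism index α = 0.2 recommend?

Conservative: 0.2·315 + 0.8·30 = 87
Balanced: 0.2·190 + 0.8·55 = 82
Aggressive: 0.2·360 + 0.8·185 = 220
Bold: 0.2·365 + 0.8·15 = 85
AllIn: 0.2·295 + 0.8·105 = 143
Max: 0.2·325 + 0.8·45 = 101
Highest Hurwicz score = 220 → Aggressive.

Aggressive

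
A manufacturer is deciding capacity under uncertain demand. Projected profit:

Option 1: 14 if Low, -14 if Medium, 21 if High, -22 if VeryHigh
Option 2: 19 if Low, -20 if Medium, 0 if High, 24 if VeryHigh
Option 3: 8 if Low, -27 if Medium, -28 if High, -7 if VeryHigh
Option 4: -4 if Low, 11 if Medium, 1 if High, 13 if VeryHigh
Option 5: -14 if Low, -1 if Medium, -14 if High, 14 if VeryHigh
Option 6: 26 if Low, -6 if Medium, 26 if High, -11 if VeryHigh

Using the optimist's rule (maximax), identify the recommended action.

Option 6

Row maxima: Option 1=21, Option 2=24, Option 3=8, Option 4=13, Option 5=14, Option 6=26
Best best-case = 26 → Option 6.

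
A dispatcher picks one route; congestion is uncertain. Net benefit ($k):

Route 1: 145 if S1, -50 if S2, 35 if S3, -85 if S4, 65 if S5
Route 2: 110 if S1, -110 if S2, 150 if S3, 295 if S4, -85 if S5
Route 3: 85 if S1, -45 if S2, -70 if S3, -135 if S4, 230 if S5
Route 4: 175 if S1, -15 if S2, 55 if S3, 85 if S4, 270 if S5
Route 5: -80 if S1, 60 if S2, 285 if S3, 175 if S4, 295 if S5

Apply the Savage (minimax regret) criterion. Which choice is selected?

Column bests: S1=175, S2=60, S3=285, S4=295, S5=295.
Route 1 regrets: 30, 110, 250, 380, 230 → max 380
Route 2 regrets: 65, 170, 135, 0, 380 → max 380
Route 3 regrets: 90, 105, 355, 430, 65 → max 430
Route 4 regrets: 0, 75, 230, 210, 25 → max 230
Route 5 regrets: 255, 0, 0, 120, 0 → max 255
Smallest max regret = 230 → Route 4.

Route 4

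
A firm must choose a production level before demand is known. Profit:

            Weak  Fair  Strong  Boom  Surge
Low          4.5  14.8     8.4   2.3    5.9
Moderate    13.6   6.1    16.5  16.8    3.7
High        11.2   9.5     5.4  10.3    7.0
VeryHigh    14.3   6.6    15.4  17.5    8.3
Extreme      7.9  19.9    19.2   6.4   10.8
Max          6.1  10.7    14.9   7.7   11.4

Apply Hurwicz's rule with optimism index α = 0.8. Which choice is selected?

Extreme

Low: 0.8·14.8 + 0.2·2.3 = 12.3
Moderate: 0.8·16.8 + 0.2·3.7 = 14.18
High: 0.8·11.2 + 0.2·5.4 = 10.04
VeryHigh: 0.8·17.5 + 0.2·6.6 = 15.32
Extreme: 0.8·19.9 + 0.2·6.4 = 17.2
Max: 0.8·14.9 + 0.2·6.1 = 13.14
Highest Hurwicz score = 17.2 → Extreme.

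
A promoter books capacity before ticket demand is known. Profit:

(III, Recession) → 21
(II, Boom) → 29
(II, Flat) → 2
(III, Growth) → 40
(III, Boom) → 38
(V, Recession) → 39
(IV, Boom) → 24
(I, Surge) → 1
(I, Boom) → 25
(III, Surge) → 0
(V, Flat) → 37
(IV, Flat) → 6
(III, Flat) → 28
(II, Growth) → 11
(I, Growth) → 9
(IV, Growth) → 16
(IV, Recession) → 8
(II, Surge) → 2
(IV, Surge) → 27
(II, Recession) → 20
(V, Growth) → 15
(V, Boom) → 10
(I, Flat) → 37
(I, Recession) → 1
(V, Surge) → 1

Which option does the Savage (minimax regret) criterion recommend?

Column bests: Recession=39, Flat=37, Growth=40, Boom=38, Surge=27.
I regrets: 38, 0, 31, 13, 26 → max 38
II regrets: 19, 35, 29, 9, 25 → max 35
III regrets: 18, 9, 0, 0, 27 → max 27
IV regrets: 31, 31, 24, 14, 0 → max 31
V regrets: 0, 0, 25, 28, 26 → max 28
Smallest max regret = 27 → III.

III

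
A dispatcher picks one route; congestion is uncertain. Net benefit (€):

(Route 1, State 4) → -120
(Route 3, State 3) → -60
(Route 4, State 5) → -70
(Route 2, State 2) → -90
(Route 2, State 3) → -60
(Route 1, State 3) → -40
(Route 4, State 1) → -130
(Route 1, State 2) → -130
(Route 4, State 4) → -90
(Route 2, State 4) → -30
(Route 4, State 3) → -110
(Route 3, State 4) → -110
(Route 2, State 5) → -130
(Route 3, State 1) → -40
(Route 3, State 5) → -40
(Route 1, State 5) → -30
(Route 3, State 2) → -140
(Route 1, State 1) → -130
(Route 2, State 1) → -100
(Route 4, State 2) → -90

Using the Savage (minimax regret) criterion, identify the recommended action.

Route 3

Column bests: State 1=-40, State 2=-90, State 3=-40, State 4=-30, State 5=-30.
Route 1 regrets: 90, 40, 0, 90, 0 → max 90
Route 2 regrets: 60, 0, 20, 0, 100 → max 100
Route 3 regrets: 0, 50, 20, 80, 10 → max 80
Route 4 regrets: 90, 0, 70, 60, 40 → max 90
Smallest max regret = 80 → Route 3.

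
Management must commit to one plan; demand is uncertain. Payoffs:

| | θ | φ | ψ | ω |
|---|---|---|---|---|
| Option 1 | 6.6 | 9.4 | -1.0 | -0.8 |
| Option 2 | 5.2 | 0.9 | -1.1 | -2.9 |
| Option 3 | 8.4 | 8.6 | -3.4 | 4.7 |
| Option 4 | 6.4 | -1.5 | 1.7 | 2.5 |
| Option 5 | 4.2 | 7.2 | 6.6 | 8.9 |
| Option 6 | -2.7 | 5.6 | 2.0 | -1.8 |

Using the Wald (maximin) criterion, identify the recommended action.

Row minima: Option 1=-1.0, Option 2=-2.9, Option 3=-3.4, Option 4=-1.5, Option 5=4.2, Option 6=-2.7
Best worst-case = 4.2 → Option 5.

Option 5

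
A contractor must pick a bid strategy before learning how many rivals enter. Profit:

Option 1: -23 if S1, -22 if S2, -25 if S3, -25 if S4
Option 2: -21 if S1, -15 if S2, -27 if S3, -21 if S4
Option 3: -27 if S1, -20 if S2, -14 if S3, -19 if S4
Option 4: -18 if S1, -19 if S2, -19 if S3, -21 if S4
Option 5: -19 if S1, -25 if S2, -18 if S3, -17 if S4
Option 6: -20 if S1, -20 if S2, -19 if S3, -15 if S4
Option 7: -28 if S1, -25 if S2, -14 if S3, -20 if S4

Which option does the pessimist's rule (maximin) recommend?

Row minima: Option 1=-25, Option 2=-27, Option 3=-27, Option 4=-21, Option 5=-25, Option 6=-20, Option 7=-28
Best worst-case = -20 → Option 6.

Option 6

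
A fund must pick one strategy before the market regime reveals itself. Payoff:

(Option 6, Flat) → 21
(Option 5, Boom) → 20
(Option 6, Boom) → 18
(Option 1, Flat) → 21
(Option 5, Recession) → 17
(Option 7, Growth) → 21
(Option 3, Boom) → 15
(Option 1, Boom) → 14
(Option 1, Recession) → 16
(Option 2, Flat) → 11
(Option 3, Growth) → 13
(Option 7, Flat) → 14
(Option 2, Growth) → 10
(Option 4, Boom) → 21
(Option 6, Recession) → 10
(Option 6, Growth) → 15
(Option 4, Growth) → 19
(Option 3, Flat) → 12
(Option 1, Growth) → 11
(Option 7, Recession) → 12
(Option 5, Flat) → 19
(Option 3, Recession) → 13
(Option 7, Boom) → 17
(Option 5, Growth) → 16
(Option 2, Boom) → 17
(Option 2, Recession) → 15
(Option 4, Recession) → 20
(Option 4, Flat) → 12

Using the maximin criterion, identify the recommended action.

Row minima: Option 1=11, Option 2=10, Option 3=12, Option 4=12, Option 5=16, Option 6=10, Option 7=12
Best worst-case = 16 → Option 5.

Option 5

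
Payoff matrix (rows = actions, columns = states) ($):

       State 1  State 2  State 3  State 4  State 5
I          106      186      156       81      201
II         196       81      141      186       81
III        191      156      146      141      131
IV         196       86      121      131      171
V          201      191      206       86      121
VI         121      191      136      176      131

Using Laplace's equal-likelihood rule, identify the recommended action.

V

Row averages: I=146, II=137, III=153, IV=141, V=161, VI=151
Highest average = 161 → V.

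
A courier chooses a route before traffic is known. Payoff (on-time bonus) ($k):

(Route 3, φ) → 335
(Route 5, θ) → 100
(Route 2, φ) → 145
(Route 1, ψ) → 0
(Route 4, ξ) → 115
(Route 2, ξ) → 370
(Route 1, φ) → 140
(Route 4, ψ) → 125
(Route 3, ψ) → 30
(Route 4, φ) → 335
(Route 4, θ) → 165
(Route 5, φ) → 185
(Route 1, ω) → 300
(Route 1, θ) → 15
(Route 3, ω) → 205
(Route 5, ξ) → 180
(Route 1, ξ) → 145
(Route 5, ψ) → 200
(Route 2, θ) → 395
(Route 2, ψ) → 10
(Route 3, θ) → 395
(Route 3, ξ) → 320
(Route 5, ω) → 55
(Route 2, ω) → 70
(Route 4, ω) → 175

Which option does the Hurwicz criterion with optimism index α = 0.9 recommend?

Route 3

Route 1: 0.9·300 + 0.1·0 = 270
Route 2: 0.9·395 + 0.1·10 = 356.5
Route 3: 0.9·395 + 0.1·30 = 358.5
Route 4: 0.9·335 + 0.1·115 = 313
Route 5: 0.9·200 + 0.1·55 = 185.5
Highest Hurwicz score = 358.5 → Route 3.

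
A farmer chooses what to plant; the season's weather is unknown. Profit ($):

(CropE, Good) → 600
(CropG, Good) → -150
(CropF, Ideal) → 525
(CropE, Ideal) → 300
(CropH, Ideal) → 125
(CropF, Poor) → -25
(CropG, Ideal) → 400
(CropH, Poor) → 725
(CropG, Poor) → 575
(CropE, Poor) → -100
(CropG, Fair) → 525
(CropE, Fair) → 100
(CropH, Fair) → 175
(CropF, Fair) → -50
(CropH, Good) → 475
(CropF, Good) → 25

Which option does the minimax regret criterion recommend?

CropH

Column bests: Poor=725, Fair=525, Good=600, Ideal=525.
CropH regrets: 0, 350, 125, 400 → max 400
CropF regrets: 750, 575, 575, 0 → max 750
CropE regrets: 825, 425, 0, 225 → max 825
CropG regrets: 150, 0, 750, 125 → max 750
Smallest max regret = 400 → CropH.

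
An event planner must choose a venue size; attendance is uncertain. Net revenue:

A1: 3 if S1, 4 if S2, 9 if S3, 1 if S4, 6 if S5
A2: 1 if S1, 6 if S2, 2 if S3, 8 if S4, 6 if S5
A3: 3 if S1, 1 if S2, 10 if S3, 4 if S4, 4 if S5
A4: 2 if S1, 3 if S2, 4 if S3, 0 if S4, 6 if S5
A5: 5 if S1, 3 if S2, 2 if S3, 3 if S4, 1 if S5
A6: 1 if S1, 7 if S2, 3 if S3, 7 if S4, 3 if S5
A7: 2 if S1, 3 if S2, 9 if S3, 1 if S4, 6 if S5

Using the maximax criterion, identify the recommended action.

Row maxima: A1=9, A2=8, A3=10, A4=6, A5=5, A6=7, A7=9
Best best-case = 10 → A3.

A3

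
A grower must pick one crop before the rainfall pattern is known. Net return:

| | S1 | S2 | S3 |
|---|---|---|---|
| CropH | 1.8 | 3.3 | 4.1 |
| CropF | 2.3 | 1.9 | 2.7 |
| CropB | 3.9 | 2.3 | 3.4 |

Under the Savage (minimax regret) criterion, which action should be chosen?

CropB

Column bests: S1=3.9, S2=3.3, S3=4.1.
CropH regrets: 2.1, 0.0, 0.0 → max 2.1
CropF regrets: 1.6, 1.4, 1.4 → max 1.6
CropB regrets: 0.0, 1.0, 0.7 → max 1.0
Smallest max regret = 1.0 → CropB.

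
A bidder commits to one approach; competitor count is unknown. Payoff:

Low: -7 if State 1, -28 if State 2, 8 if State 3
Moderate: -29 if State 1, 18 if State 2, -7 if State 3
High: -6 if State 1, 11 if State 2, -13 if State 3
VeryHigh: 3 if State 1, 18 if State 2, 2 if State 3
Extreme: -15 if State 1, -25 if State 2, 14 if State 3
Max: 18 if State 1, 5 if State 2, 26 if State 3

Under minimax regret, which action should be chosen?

Column bests: State 1=18, State 2=18, State 3=26.
Low regrets: 25, 46, 18 → max 46
Moderate regrets: 47, 0, 33 → max 47
High regrets: 24, 7, 39 → max 39
VeryHigh regrets: 15, 0, 24 → max 24
Extreme regrets: 33, 43, 12 → max 43
Max regrets: 0, 13, 0 → max 13
Smallest max regret = 13 → Max.

Max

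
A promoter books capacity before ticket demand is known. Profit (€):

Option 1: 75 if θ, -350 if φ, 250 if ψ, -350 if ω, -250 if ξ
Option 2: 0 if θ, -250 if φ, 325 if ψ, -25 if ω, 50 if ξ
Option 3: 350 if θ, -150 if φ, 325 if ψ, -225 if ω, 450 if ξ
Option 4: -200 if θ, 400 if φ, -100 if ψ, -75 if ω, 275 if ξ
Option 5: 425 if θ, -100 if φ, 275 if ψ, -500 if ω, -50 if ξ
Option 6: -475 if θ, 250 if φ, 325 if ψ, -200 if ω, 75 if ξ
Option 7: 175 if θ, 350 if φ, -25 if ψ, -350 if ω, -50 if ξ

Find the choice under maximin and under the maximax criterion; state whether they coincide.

maximin → Option 4; maximax → Option 3 (disagree)

Row minima: Option 1=-350, Option 2=-250, Option 3=-225, Option 4=-200, Option 5=-500, Option 6=-475, Option 7=-350
Best worst-case = -200 → Option 4.
Row maxima: Option 1=250, Option 2=325, Option 3=450, Option 4=400, Option 5=425, Option 6=325, Option 7=350
Best best-case = 450 → Option 3.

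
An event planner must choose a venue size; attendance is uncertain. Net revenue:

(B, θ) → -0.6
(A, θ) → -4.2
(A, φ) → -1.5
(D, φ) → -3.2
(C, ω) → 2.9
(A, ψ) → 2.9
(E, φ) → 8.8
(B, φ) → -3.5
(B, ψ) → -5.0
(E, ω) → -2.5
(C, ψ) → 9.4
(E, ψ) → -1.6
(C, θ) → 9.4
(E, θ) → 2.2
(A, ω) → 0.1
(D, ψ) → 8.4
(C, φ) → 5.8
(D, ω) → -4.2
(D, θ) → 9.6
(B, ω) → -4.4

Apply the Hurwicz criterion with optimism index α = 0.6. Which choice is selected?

C

A: 0.6·2.9 + 0.4·(-4.2) = 0.06
B: 0.6·(-0.6) + 0.4·(-5.0) = -2.36
C: 0.6·9.4 + 0.4·2.9 = 6.8
D: 0.6·9.6 + 0.4·(-4.2) = 4.08
E: 0.6·8.8 + 0.4·(-2.5) = 4.28
Highest Hurwicz score = 6.8 → C.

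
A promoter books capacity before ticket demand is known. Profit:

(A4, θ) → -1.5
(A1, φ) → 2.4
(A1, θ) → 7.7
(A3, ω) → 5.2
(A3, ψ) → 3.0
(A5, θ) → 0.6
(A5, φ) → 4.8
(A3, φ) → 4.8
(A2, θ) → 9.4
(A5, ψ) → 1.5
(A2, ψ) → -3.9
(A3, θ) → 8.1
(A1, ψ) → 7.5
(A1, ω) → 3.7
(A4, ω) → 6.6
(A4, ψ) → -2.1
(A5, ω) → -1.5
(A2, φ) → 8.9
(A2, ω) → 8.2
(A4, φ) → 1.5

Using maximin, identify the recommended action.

Row minima: A1=2.4, A2=-3.9, A3=3.0, A4=-2.1, A5=-1.5
Best worst-case = 3.0 → A3.

A3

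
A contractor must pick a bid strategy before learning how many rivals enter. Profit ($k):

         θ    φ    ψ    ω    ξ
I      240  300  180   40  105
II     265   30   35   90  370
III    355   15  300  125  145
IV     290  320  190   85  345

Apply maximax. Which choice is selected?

Row maxima: I=300, II=370, III=355, IV=345
Best best-case = 370 → II.

II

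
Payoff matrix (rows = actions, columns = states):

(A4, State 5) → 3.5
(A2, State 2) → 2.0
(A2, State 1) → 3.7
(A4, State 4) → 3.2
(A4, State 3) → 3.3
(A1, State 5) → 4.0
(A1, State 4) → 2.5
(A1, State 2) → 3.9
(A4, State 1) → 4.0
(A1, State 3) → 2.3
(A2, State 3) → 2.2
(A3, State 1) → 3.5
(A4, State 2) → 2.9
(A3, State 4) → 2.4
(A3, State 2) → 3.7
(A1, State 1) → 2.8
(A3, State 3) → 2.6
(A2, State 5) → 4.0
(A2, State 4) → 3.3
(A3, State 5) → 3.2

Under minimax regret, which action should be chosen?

A3

Column bests: State 1=4.0, State 2=3.9, State 3=3.3, State 4=3.3, State 5=4.0.
A1 regrets: 1.2, 0.0, 1.0, 0.8, 0.0 → max 1.2
A2 regrets: 0.3, 1.9, 1.1, 0.0, 0.0 → max 1.9
A3 regrets: 0.5, 0.2, 0.7, 0.9, 0.8 → max 0.9
A4 regrets: 0.0, 1.0, 0.0, 0.1, 0.5 → max 1.0
Smallest max regret = 0.9 → A3.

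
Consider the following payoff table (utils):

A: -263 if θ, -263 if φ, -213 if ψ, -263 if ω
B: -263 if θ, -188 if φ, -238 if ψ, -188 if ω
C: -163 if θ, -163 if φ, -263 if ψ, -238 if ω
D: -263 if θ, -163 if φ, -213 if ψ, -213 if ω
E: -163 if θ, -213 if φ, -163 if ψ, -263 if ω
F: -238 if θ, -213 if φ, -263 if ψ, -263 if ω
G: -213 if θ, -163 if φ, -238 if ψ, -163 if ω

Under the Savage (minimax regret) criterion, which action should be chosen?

G

Column bests: θ=-163, φ=-163, ψ=-163, ω=-163.
A regrets: 100, 100, 50, 100 → max 100
B regrets: 100, 25, 75, 25 → max 100
C regrets: 0, 0, 100, 75 → max 100
D regrets: 100, 0, 50, 50 → max 100
E regrets: 0, 50, 0, 100 → max 100
F regrets: 75, 50, 100, 100 → max 100
G regrets: 50, 0, 75, 0 → max 75
Smallest max regret = 75 → G.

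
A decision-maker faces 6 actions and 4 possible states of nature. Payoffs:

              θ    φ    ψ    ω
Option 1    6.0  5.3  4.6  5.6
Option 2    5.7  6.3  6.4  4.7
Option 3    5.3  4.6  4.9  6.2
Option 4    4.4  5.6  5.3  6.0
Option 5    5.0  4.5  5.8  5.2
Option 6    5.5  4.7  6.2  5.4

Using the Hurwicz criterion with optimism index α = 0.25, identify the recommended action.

Option 2

Option 1: 0.25·6.0 + 0.75·4.6 = 4.95
Option 2: 0.25·6.4 + 0.75·4.7 = 5.125
Option 3: 0.25·6.2 + 0.75·4.6 = 5
Option 4: 0.25·6.0 + 0.75·4.4 = 4.8
Option 5: 0.25·5.8 + 0.75·4.5 = 4.825
Option 6: 0.25·6.2 + 0.75·4.7 = 5.075
Highest Hurwicz score = 5.125 → Option 2.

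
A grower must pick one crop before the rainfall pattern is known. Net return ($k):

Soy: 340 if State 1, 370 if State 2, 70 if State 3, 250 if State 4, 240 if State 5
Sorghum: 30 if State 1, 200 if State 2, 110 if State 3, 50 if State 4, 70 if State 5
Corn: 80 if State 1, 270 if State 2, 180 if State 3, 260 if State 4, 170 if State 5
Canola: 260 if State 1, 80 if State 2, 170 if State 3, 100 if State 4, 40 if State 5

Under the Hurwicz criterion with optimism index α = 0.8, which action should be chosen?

Soy

Soy: 0.8·370 + 0.2·70 = 310
Sorghum: 0.8·200 + 0.2·30 = 166
Corn: 0.8·270 + 0.2·80 = 232
Canola: 0.8·260 + 0.2·40 = 216
Highest Hurwicz score = 310 → Soy.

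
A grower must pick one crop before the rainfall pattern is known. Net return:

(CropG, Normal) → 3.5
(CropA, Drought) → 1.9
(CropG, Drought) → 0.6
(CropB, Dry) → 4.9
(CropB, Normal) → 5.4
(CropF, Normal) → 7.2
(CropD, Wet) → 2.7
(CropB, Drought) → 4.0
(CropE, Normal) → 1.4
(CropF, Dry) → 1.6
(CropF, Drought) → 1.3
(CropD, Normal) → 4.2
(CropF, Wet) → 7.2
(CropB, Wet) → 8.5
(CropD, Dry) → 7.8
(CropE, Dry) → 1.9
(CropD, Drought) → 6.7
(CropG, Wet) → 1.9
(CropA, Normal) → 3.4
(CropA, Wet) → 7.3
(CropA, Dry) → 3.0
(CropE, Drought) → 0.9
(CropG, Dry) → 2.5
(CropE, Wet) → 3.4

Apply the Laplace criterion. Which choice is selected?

CropB

Row averages: CropE=1.9, CropA=3.9, CropF=4.325, CropB=5.7, CropG=2.125, CropD=5.35
Highest average = 5.7 → CropB.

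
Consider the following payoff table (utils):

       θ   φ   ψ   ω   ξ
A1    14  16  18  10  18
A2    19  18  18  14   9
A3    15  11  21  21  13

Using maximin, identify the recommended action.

A3

Row minima: A1=10, A2=9, A3=11
Best worst-case = 11 → A3.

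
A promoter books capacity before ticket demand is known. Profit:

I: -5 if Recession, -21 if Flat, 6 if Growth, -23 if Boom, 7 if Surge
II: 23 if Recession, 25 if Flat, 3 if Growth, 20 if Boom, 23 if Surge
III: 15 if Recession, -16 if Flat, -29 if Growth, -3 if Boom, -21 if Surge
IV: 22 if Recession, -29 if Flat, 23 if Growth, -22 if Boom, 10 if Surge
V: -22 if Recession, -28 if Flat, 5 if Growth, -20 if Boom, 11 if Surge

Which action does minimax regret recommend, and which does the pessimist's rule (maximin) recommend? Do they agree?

minimax regret → II; maximin → II (agree)

Column bests: Recession=23, Flat=25, Growth=23, Boom=20, Surge=23.
I regrets: 28, 46, 17, 43, 16 → max 46
II regrets: 0, 0, 20, 0, 0 → max 20
III regrets: 8, 41, 52, 23, 44 → max 52
IV regrets: 1, 54, 0, 42, 13 → max 54
V regrets: 45, 53, 18, 40, 12 → max 53
Smallest max regret = 20 → II.
Row minima: I=-23, II=3, III=-29, IV=-29, V=-28
Best worst-case = 3 → II.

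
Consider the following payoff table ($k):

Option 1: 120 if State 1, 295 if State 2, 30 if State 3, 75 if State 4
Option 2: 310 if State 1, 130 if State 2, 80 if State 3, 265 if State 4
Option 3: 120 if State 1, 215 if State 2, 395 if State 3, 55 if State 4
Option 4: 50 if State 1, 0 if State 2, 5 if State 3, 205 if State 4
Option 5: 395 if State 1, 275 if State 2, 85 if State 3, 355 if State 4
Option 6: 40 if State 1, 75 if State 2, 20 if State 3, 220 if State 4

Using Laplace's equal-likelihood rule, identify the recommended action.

Option 5

Row averages: Option 1=130, Option 2=196.25, Option 3=196.25, Option 4=65, Option 5=277.5, Option 6=88.75
Highest average = 277.5 → Option 5.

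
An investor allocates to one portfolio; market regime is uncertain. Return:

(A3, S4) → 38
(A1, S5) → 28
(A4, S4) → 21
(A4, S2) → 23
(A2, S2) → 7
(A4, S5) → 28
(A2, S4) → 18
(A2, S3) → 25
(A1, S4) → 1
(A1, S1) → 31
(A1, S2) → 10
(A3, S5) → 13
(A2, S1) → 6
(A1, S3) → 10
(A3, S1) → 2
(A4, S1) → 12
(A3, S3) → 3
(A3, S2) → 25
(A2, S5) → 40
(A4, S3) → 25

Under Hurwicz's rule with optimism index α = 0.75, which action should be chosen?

A2

A1: 0.75·31 + 0.25·1 = 23.5
A2: 0.75·40 + 0.25·6 = 31.5
A3: 0.75·38 + 0.25·2 = 29
A4: 0.75·28 + 0.25·12 = 24
Highest Hurwicz score = 31.5 → A2.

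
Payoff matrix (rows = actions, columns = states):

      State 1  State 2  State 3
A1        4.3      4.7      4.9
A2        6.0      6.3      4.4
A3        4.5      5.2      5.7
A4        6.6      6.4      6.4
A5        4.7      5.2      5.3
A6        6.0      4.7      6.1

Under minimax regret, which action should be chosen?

A4

Column bests: State 1=6.6, State 2=6.4, State 3=6.4.
A1 regrets: 2.3, 1.7, 1.5 → max 2.3
A2 regrets: 0.6, 0.1, 2.0 → max 2.0
A3 regrets: 2.1, 1.2, 0.7 → max 2.1
A4 regrets: 0.0, 0.0, 0.0 → max 0.0
A5 regrets: 1.9, 1.2, 1.1 → max 1.9
A6 regrets: 0.6, 1.7, 0.3 → max 1.7
Smallest max regret = 0.0 → A4.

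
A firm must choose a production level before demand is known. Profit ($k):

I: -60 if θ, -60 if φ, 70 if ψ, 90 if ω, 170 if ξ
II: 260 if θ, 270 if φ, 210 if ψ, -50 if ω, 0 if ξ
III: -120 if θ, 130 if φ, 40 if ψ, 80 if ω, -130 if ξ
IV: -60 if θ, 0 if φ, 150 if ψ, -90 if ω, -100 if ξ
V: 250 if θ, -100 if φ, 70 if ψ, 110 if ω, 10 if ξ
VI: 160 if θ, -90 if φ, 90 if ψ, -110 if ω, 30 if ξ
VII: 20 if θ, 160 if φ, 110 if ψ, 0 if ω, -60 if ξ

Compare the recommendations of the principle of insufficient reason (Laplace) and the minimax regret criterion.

laplace → II; minimax regret → II (agree)

Row averages: I=42, II=138, III=0, IV=-20, V=68, VI=16, VII=46
Highest average = 138 → II.
Column bests: θ=260, φ=270, ψ=210, ω=110, ξ=170.
I regrets: 320, 330, 140, 20, 0 → max 330
II regrets: 0, 0, 0, 160, 170 → max 170
III regrets: 380, 140, 170, 30, 300 → max 380
IV regrets: 320, 270, 60, 200, 270 → max 320
V regrets: 10, 370, 140, 0, 160 → max 370
VI regrets: 100, 360, 120, 220, 140 → max 360
VII regrets: 240, 110, 100, 110, 230 → max 240
Smallest max regret = 170 → II.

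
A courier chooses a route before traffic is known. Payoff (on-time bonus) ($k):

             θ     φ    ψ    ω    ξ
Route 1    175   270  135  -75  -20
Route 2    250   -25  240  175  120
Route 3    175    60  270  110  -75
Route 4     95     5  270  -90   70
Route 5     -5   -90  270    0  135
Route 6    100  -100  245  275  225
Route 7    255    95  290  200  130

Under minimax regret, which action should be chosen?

Route 7

Column bests: θ=255, φ=270, ψ=290, ω=275, ξ=225.
Route 1 regrets: 80, 0, 155, 350, 245 → max 350
Route 2 regrets: 5, 295, 50, 100, 105 → max 295
Route 3 regrets: 80, 210, 20, 165, 300 → max 300
Route 4 regrets: 160, 265, 20, 365, 155 → max 365
Route 5 regrets: 260, 360, 20, 275, 90 → max 360
Route 6 regrets: 155, 370, 45, 0, 0 → max 370
Route 7 regrets: 0, 175, 0, 75, 95 → max 175
Smallest max regret = 175 → Route 7.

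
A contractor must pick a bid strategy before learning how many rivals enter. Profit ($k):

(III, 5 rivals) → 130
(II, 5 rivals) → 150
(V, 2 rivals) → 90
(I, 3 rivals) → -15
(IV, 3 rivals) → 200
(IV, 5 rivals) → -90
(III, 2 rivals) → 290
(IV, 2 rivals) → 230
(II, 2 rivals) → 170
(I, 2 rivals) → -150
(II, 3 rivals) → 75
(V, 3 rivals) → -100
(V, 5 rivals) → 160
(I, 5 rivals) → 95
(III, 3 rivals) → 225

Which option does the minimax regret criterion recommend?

III

Column bests: 2 rivals=290, 3 rivals=225, 5 rivals=160.
I regrets: 440, 240, 65 → max 440
II regrets: 120, 150, 10 → max 150
III regrets: 0, 0, 30 → max 30
IV regrets: 60, 25, 250 → max 250
V regrets: 200, 325, 0 → max 325
Smallest max regret = 30 → III.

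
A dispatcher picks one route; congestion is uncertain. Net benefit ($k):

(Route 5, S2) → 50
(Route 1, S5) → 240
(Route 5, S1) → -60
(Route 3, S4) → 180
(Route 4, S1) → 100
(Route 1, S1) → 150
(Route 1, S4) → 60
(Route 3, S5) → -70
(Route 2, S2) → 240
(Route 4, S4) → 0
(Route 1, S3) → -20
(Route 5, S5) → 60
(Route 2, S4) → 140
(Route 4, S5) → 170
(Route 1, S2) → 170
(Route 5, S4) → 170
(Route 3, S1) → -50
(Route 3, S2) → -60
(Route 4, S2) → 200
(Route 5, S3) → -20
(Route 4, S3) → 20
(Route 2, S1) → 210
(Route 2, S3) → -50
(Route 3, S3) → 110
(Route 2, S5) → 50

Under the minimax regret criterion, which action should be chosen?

Column bests: S1=210, S2=240, S3=110, S4=180, S5=240.
Route 1 regrets: 60, 70, 130, 120, 0 → max 130
Route 2 regrets: 0, 0, 160, 40, 190 → max 190
Route 3 regrets: 260, 300, 0, 0, 310 → max 310
Route 4 regrets: 110, 40, 90, 180, 70 → max 180
Route 5 regrets: 270, 190, 130, 10, 180 → max 270
Smallest max regret = 130 → Route 1.

Route 1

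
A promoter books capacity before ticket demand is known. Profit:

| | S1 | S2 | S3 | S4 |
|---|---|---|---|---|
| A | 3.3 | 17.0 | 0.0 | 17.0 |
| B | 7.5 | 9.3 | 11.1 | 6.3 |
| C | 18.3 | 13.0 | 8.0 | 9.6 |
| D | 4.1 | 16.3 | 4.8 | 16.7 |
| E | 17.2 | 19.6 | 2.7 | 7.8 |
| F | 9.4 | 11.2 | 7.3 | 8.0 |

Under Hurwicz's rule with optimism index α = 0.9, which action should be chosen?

E

A: 0.9·17.0 + 0.1·0.0 = 15.3
B: 0.9·11.1 + 0.1·6.3 = 10.62
C: 0.9·18.3 + 0.1·8.0 = 17.27
D: 0.9·16.7 + 0.1·4.1 = 15.44
E: 0.9·19.6 + 0.1·2.7 = 17.91
F: 0.9·11.2 + 0.1·7.3 = 10.81
Highest Hurwicz score = 17.91 → E.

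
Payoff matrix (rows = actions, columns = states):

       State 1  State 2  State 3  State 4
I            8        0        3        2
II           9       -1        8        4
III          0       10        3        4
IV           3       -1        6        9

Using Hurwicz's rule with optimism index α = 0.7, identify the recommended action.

I: 0.7·8 + 0.3·0 = 5.6
II: 0.7·9 + 0.3·(-1) = 6
III: 0.7·10 + 0.3·0 = 7
IV: 0.7·9 + 0.3·(-1) = 6
Highest Hurwicz score = 7 → III.

III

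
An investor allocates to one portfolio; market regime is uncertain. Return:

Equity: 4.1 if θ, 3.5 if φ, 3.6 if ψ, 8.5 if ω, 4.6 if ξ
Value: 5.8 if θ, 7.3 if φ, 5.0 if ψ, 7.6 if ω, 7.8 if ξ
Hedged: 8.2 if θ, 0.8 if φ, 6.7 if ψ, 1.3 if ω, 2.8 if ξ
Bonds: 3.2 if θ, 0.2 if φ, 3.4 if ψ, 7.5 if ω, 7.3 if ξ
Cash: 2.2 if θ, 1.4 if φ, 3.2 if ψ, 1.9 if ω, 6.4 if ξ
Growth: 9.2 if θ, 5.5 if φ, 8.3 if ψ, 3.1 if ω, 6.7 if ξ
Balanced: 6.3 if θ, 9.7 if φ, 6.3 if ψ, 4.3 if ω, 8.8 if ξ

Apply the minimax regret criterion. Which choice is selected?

Value

Column bests: θ=9.2, φ=9.7, ψ=8.3, ω=8.5, ξ=8.8.
Equity regrets: 5.1, 6.2, 4.7, 0.0, 4.2 → max 6.2
Value regrets: 3.4, 2.4, 3.3, 0.9, 1.0 → max 3.4
Hedged regrets: 1.0, 8.9, 1.6, 7.2, 6.0 → max 8.9
Bonds regrets: 6.0, 9.5, 4.9, 1.0, 1.5 → max 9.5
Cash regrets: 7.0, 8.3, 5.1, 6.6, 2.4 → max 8.3
Growth regrets: 0.0, 4.2, 0.0, 5.4, 2.1 → max 5.4
Balanced regrets: 2.9, 0.0, 2.0, 4.2, 0.0 → max 4.2
Smallest max regret = 3.4 → Value.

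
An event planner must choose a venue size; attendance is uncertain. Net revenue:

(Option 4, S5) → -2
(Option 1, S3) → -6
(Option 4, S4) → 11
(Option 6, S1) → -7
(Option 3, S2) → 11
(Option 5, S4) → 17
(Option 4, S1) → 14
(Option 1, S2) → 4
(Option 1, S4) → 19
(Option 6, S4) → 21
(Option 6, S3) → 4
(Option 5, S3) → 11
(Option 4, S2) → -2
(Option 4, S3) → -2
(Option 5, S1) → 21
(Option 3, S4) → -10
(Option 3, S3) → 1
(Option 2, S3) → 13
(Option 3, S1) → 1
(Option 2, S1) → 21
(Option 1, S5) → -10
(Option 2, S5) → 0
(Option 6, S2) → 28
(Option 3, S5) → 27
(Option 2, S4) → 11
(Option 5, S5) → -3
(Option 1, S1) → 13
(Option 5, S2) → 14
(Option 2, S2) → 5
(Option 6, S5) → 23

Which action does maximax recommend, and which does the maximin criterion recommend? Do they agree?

maximax → Option 6; maximin → Option 2 (disagree)

Row maxima: Option 1=19, Option 2=21, Option 3=27, Option 4=14, Option 5=21, Option 6=28
Best best-case = 28 → Option 6.
Row minima: Option 1=-10, Option 2=0, Option 3=-10, Option 4=-2, Option 5=-3, Option 6=-7
Best worst-case = 0 → Option 2.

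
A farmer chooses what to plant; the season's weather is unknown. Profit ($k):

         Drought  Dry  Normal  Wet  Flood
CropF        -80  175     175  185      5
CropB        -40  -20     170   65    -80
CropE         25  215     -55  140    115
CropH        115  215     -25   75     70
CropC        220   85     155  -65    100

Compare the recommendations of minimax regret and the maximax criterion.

minimax regret → CropH; maximax → CropC (disagree)

Column bests: Drought=220, Dry=215, Normal=175, Wet=185, Flood=115.
CropF regrets: 300, 40, 0, 0, 110 → max 300
CropB regrets: 260, 235, 5, 120, 195 → max 260
CropE regrets: 195, 0, 230, 45, 0 → max 230
CropH regrets: 105, 0, 200, 110, 45 → max 200
CropC regrets: 0, 130, 20, 250, 15 → max 250
Smallest max regret = 200 → CropH.
Row maxima: CropF=185, CropB=170, CropE=215, CropH=215, CropC=220
Best best-case = 220 → CropC.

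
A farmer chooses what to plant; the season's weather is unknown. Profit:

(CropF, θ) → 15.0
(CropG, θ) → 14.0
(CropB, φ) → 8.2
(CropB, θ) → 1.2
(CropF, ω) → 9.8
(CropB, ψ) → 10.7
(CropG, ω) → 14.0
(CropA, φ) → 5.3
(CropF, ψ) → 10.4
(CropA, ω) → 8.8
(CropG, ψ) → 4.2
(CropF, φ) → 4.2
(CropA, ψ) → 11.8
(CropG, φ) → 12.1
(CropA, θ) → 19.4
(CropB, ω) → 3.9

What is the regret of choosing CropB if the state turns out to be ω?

Best payoff under ω is 14.0.
Regret = 14.0 − 3.9 = 10.1.

10.1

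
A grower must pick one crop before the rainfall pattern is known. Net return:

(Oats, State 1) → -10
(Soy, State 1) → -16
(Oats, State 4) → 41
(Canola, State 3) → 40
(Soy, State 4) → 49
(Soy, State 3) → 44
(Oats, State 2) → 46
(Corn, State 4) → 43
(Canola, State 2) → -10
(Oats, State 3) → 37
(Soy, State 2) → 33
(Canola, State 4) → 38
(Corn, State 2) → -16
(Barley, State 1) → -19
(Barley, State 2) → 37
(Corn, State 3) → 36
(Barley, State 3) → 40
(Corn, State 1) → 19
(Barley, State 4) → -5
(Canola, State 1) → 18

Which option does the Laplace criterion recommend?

Row averages: Oats=28.5, Corn=20.5, Soy=27.5, Canola=21.5, Barley=13.25
Highest average = 28.5 → Oats.

Oats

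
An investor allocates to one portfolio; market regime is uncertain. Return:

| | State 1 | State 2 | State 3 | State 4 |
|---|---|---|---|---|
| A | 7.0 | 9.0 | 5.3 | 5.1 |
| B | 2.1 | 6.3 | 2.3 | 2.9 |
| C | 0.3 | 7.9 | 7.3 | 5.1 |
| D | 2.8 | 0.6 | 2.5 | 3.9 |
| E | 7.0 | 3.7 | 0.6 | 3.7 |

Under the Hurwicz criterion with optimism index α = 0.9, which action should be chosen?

A: 0.9·9.0 + 0.1·5.1 = 8.61
B: 0.9·6.3 + 0.1·2.1 = 5.88
C: 0.9·7.9 + 0.1·0.3 = 7.14
D: 0.9·3.9 + 0.1·0.6 = 3.57
E: 0.9·7.0 + 0.1·0.6 = 6.36
Highest Hurwicz score = 8.61 → A.

A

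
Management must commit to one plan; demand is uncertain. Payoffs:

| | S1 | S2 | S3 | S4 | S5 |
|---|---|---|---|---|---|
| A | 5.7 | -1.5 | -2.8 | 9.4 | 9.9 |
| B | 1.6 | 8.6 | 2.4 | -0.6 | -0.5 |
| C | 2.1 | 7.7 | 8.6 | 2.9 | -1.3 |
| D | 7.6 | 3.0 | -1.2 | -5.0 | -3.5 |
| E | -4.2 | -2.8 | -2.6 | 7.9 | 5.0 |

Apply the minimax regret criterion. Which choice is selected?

B

Column bests: S1=7.6, S2=8.6, S3=8.6, S4=9.4, S5=9.9.
A regrets: 1.9, 10.1, 11.4, 0.0, 0.0 → max 11.4
B regrets: 6.0, 0.0, 6.2, 10.0, 10.4 → max 10.4
C regrets: 5.5, 0.9, 0.0, 6.5, 11.2 → max 11.2
D regrets: 0.0, 5.6, 9.8, 14.4, 13.4 → max 14.4
E regrets: 11.8, 11.4, 11.2, 1.5, 4.9 → max 11.8
Smallest max regret = 10.4 → B.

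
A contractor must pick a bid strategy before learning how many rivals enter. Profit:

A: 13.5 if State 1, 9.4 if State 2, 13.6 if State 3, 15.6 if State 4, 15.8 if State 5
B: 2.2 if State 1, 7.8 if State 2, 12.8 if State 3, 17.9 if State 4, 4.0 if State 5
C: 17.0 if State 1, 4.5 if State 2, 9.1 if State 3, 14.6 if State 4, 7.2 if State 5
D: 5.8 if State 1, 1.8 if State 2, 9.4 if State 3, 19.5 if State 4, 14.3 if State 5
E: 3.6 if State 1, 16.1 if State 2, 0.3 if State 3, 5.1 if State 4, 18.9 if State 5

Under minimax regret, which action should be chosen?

Column bests: State 1=17.0, State 2=16.1, State 3=13.6, State 4=19.5, State 5=18.9.
A regrets: 3.5, 6.7, 0.0, 3.9, 3.1 → max 6.7
B regrets: 14.8, 8.3, 0.8, 1.6, 14.9 → max 14.9
C regrets: 0.0, 11.6, 4.5, 4.9, 11.7 → max 11.7
D regrets: 11.2, 14.3, 4.2, 0.0, 4.6 → max 14.3
E regrets: 13.4, 0.0, 13.3, 14.4, 0.0 → max 14.4
Smallest max regret = 6.7 → A.

A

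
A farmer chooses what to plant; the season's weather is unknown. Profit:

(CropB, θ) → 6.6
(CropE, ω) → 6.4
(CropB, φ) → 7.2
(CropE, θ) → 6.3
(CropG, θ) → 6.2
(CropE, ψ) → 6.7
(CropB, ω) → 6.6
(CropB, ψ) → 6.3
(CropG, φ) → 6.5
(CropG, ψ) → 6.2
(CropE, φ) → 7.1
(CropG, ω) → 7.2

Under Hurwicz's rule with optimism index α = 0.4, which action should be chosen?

CropE: 0.4·7.1 + 0.6·6.3 = 6.62
CropG: 0.4·7.2 + 0.6·6.2 = 6.6
CropB: 0.4·7.2 + 0.6·6.3 = 6.66
Highest Hurwicz score = 6.66 → CropB.

CropB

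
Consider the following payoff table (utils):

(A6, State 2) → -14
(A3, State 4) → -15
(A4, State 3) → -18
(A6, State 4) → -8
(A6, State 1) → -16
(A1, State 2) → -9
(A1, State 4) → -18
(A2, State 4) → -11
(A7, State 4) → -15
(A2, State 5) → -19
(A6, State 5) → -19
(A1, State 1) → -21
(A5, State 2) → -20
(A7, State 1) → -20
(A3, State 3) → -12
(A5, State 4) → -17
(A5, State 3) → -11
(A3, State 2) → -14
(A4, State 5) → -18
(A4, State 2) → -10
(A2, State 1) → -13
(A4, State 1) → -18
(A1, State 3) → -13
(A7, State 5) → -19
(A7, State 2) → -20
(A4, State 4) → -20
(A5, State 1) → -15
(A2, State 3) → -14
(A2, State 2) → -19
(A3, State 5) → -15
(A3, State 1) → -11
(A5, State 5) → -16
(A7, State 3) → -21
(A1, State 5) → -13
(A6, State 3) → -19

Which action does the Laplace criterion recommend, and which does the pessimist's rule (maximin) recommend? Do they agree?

laplace → A3; maximin → A3 (agree)

Row averages: A1=-14.8, A2=-15.2, A3=-13.4, A4=-16.8, A5=-15.8, A6=-15.2, A7=-19
Highest average = -13.4 → A3.
Row minima: A1=-21, A2=-19, A3=-15, A4=-20, A5=-20, A6=-19, A7=-21
Best worst-case = -15 → A3.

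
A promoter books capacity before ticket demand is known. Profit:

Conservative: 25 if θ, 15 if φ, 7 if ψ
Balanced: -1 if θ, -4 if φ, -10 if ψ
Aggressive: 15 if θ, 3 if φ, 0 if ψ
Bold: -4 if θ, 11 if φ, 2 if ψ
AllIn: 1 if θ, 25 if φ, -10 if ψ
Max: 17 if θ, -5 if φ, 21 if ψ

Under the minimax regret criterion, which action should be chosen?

Column bests: θ=25, φ=25, ψ=21.
Conservative regrets: 0, 10, 14 → max 14
Balanced regrets: 26, 29, 31 → max 31
Aggressive regrets: 10, 22, 21 → max 22
Bold regrets: 29, 14, 19 → max 29
AllIn regrets: 24, 0, 31 → max 31
Max regrets: 8, 30, 0 → max 30
Smallest max regret = 14 → Conservative.

Conservative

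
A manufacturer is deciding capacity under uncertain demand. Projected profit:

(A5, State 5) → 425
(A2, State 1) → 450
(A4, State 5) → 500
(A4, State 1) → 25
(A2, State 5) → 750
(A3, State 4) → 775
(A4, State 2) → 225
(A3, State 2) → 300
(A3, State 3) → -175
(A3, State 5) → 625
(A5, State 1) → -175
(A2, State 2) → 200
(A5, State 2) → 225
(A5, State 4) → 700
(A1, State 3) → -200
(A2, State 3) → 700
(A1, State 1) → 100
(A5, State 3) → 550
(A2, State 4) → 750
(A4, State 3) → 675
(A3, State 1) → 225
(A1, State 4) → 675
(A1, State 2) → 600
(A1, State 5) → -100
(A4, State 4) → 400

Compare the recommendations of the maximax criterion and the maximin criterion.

Row maxima: A1=675, A2=750, A3=775, A4=675, A5=700
Best best-case = 775 → A3.
Row minima: A1=-200, A2=200, A3=-175, A4=25, A5=-175
Best worst-case = 200 → A2.

maximax → A3; maximin → A2 (disagree)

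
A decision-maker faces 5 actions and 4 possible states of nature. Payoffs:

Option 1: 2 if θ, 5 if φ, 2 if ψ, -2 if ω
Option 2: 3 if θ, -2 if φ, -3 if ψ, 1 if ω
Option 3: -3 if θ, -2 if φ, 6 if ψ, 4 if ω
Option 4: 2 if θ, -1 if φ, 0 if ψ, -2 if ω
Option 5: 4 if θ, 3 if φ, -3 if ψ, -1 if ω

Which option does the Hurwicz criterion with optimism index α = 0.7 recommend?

Option 3

Option 1: 0.7·5 + 0.3·(-2) = 2.9
Option 2: 0.7·3 + 0.3·(-3) = 1.2
Option 3: 0.7·6 + 0.3·(-3) = 3.3
Option 4: 0.7·2 + 0.3·(-2) = 0.8
Option 5: 0.7·4 + 0.3·(-3) = 1.9
Highest Hurwicz score = 3.3 → Option 3.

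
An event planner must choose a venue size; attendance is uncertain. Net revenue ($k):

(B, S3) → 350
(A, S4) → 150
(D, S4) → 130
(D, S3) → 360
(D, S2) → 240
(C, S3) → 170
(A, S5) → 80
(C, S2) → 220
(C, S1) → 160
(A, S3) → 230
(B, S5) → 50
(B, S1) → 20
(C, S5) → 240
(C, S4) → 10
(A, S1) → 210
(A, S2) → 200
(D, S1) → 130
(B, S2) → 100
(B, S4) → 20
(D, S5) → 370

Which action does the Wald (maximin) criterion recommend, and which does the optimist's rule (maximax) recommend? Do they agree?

maximin → D; maximax → D (agree)

Row minima: A=80, B=20, C=10, D=130
Best worst-case = 130 → D.
Row maxima: A=230, B=350, C=240, D=370
Best best-case = 370 → D.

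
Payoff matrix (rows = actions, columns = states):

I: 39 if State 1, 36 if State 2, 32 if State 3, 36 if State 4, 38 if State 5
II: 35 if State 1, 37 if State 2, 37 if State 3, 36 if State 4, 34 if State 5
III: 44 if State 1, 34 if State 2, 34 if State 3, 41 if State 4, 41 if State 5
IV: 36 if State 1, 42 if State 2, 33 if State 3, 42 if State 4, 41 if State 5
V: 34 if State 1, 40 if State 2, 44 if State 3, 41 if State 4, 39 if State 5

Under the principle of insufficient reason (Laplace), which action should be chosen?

Row averages: I=36.2, II=35.8, III=38.8, IV=38.8, V=39.6
Highest average = 39.6 → V.

V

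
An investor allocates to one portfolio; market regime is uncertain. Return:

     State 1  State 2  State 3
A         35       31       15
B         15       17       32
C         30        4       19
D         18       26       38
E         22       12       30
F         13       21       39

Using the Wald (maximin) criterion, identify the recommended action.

D

Row minima: A=15, B=15, C=4, D=18, E=12, F=13
Best worst-case = 18 → D.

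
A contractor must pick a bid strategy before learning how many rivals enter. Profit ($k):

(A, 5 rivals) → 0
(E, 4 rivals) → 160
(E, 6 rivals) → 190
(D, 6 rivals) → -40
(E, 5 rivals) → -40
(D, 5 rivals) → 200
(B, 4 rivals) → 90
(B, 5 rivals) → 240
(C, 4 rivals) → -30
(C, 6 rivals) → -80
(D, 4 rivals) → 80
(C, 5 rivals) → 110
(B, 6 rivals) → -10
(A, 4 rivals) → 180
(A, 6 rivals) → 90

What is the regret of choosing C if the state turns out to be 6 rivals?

Best payoff under 6 rivals is 190.
Regret = 190 − (-80) = 270.

270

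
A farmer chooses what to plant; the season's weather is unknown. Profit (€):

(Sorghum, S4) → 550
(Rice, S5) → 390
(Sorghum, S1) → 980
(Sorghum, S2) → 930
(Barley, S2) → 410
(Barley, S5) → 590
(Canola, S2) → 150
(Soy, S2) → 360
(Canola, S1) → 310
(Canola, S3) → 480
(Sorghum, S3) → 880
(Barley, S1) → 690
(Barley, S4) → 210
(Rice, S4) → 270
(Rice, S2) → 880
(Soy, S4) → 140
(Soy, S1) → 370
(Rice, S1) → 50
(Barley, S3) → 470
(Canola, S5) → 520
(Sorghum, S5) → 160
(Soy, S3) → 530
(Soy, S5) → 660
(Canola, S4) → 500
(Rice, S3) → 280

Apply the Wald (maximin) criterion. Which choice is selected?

Barley

Row minima: Barley=210, Rice=50, Sorghum=160, Soy=140, Canola=150
Best worst-case = 210 → Barley.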